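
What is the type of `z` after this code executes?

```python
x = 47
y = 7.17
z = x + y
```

int + float = float

float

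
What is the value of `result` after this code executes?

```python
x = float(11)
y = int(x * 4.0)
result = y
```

x = 11.0; y = 44; result = 44

44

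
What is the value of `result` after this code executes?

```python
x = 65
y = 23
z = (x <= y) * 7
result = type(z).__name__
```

x is int; y is int; z is int; result = 'int'

'int'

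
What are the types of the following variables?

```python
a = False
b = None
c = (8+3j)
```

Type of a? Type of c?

a is assigned the constant False, which has type bool; c is assigned (8+3j), an int plus an imaginary literal (j suffix), which evaluates to complex

bool, complex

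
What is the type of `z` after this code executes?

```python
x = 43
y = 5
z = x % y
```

int % int = int

int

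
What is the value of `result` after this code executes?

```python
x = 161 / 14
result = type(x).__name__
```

x is float; result = 'float'

'float'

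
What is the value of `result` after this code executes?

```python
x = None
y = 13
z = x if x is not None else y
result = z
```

x = None; y = 13; z = 13; result = 13

13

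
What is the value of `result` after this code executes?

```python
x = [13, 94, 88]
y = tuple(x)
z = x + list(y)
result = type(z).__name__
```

x is list; y is tuple; z is list; result = 'list'

'list'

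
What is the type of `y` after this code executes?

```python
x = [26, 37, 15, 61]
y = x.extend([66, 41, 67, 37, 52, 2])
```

list.extend() returns None

NoneType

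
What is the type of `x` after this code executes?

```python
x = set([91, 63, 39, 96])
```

set() constructor returns set

set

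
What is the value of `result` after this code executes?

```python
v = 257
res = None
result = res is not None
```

v = 257; res = None; result = False

False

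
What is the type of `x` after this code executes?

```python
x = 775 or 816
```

'or' returns first truthy value (int)

int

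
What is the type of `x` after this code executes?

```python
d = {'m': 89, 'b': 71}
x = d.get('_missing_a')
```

dict.get() returns None when key not found

NoneType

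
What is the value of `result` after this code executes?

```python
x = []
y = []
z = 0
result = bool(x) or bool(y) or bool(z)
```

x = []; y = []; z = 0; result = False

False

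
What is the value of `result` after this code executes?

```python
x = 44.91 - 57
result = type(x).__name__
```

x is float; result = 'float'

'float'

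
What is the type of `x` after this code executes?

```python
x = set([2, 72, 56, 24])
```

set() constructor returns set

set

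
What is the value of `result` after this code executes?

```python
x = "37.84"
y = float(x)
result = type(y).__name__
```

x is str; y is float; result = 'float'

'float'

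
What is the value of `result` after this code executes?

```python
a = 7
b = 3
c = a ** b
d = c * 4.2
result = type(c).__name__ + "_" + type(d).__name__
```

a is int; b is int; c is int; d is float; result = 'int_float'

'int_float'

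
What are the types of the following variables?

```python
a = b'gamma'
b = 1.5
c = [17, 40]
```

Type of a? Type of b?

a is assigned a bytes literal (b'...' prefix); b is assigned a number with a decimal point, so it is a float

bytes, float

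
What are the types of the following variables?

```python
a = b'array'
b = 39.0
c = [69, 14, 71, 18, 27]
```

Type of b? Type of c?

b is assigned a number with a decimal point, so it is a float; c is assigned a list literal (square brackets)

float, list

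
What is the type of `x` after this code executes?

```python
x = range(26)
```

range() returns a range object

range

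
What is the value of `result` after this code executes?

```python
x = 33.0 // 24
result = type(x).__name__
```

x is float; result = 'float'

'float'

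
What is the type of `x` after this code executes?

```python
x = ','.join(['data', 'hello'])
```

str.join() returns str

str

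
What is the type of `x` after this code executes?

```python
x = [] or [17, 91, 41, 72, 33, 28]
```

'or' returns first truthy value (list)

list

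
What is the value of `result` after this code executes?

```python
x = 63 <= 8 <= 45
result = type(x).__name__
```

x is bool; result = 'bool'

'bool'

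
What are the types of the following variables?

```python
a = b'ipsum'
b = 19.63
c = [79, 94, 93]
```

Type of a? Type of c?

a is assigned a bytes literal (b'...' prefix); c is assigned a list literal (square brackets)

bytes, list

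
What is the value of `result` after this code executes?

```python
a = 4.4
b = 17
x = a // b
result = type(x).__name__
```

a is float; b is int; x is float; result = 'float'

'float'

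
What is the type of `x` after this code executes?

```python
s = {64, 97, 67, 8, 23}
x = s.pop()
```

Popping from set[int] returns int

int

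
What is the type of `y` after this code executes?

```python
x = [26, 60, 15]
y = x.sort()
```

list.sort() returns None (mutates in place)

NoneType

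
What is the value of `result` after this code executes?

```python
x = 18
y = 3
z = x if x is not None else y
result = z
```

x = 18; y = 3; z = 18; result = 18

18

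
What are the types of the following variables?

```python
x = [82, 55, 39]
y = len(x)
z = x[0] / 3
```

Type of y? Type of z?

len() returns int; int / int = float

int, float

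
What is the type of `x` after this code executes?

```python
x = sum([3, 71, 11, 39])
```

sum() of ints returns int

int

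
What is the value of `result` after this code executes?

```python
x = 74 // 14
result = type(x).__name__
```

x is int; result = 'int'

'int'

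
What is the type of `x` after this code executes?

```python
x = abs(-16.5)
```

abs() of float returns float

float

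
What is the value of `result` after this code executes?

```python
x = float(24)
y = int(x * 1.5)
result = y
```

x = 24.0; y = 36; result = 36

36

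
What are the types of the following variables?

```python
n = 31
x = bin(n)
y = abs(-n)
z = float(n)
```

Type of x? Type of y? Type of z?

bin() returns str; abs() of int returns int; float() returns float

str, int, float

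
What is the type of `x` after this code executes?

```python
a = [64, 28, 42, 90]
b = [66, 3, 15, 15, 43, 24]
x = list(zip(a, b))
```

list(zip()) returns a list of tuples

list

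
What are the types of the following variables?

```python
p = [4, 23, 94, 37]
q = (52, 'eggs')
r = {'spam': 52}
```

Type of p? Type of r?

p is assigned a list literal (square brackets); r is assigned a dict literal ({key: value})

list, dict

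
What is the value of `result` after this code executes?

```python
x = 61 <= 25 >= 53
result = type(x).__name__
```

x is bool; result = 'bool'

'bool'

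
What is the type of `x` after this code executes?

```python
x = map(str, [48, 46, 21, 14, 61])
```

map() returns a map object

map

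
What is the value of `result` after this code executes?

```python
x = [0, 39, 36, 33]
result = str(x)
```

x = [0, 39, 36, 33]; result = '[0, 39, 36, 33]'

'[0, 39, 36, 33]'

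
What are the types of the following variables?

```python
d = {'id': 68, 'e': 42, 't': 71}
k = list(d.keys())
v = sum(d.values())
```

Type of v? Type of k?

sum of ints is int; list() converts to list

int, list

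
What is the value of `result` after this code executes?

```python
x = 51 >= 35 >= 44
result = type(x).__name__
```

x is bool; result = 'bool'

'bool'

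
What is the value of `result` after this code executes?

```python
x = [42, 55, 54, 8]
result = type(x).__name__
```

x is list; result = 'list'

'list'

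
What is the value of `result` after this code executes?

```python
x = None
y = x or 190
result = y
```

x = None; y = 190; result = 190

190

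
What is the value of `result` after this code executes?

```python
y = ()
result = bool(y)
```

y = (); result = False

False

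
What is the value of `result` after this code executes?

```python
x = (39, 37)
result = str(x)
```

x = (39, 37); result = '(39, 37)'

'(39, 37)'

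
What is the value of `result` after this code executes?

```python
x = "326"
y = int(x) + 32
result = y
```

x = '326'; y = 358; result = 358

358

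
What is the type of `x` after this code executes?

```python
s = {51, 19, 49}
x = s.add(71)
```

set.add() returns None (mutates in place)

NoneType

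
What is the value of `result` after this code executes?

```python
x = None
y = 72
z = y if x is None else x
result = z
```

x = None; y = 72; z = 72; result = 72

72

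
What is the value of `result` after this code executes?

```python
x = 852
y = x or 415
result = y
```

x = 852; y = 852; result = 852

852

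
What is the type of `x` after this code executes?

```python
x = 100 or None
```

'or' returns first truthy value

int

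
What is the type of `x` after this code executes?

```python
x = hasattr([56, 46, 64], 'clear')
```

hasattr() returns bool

bool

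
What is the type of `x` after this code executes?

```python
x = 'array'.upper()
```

str.upper() returns str

str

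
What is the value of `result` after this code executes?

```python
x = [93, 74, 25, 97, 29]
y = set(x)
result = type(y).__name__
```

x is list; y is set; result = 'set'

'set'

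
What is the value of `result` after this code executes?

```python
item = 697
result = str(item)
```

item = 697; result = '697'

'697'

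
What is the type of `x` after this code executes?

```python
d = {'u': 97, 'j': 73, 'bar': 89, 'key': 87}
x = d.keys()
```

.keys() returns dict_keys view

dict_keys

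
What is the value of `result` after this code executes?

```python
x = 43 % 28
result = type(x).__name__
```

x is int; result = 'int'

'int'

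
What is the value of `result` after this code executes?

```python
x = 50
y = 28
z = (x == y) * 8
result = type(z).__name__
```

x is int; y is int; z is int; result = 'int'

'int'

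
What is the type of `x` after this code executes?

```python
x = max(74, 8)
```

max() of ints returns int

int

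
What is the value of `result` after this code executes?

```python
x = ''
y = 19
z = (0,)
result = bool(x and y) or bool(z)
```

x = ''; y = 19; z = (0,); result = True

True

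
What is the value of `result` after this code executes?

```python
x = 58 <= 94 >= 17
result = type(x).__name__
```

x is bool; result = 'bool'

'bool'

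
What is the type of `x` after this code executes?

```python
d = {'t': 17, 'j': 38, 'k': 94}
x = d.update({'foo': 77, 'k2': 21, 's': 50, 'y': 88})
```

dict.update() returns None

NoneType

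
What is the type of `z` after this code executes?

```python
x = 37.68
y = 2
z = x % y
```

float % int = float

float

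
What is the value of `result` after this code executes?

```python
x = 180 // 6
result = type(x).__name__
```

x is int; result = 'int'

'int'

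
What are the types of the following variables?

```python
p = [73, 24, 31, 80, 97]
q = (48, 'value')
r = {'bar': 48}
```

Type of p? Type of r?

p is assigned a list literal (square brackets); r is assigned a dict literal ({key: value})

list, dict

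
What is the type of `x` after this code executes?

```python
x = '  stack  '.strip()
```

str.strip() returns str

str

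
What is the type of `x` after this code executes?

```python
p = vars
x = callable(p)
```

callable() returns bool

bool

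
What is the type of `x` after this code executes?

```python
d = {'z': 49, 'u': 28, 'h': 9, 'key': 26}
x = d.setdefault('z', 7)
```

dict.setdefault() returns the (existing or default) value

int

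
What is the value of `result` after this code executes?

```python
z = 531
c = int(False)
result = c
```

z = 531; c = 0; result = 0

0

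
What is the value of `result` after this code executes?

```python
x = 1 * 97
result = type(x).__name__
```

x is int; result = 'int'

'int'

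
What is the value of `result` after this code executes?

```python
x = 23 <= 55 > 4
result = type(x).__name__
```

x is bool; result = 'bool'

'bool'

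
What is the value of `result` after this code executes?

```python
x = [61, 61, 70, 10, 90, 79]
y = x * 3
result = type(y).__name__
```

x is list; y is list; result = 'list'

'list'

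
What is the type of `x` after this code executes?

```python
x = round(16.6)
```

round() with no decimal places returns int

int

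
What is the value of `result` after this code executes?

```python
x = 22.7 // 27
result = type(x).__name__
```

x is float; result = 'float'

'float'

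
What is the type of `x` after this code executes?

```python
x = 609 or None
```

'or' returns first truthy value

int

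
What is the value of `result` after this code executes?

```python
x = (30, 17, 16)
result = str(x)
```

x = (30, 17, 16); result = '(30, 17, 16)'

'(30, 17, 16)'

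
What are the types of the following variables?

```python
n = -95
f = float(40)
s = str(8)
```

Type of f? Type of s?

f is assigned the result of calling float(), which returns a float; s is assigned the result of calling str(), which returns a str

float, str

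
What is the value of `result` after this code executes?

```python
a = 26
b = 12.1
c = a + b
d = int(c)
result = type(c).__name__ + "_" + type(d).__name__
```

a is int; b is float; c is float; d is int; result = 'float_int'

'float_int'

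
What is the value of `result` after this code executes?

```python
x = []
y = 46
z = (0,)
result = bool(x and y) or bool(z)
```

x = []; y = 46; z = (0,); result = True

True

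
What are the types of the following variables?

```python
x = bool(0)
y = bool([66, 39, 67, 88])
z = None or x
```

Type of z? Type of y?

None or bool returns the bool; bool() returns bool

bool, bool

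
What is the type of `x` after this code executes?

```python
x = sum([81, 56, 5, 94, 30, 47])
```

sum() of ints returns int

int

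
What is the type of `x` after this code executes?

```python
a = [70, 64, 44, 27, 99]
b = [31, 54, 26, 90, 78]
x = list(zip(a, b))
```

list(zip()) returns a list of tuples

list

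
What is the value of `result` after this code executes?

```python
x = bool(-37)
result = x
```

x = True; result = True

True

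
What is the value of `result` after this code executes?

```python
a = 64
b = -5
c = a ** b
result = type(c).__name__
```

a is int; b is int; c is float; result = 'float'

'float'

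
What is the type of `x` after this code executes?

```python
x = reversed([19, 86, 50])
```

reversed() on a list returns list_reverseiterator

list_reverseiterator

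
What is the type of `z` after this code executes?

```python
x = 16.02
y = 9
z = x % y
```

float % int = float

float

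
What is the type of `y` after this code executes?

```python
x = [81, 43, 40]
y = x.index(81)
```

list.index() returns int

int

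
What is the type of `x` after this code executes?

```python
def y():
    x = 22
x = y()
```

Function without return returns None

NoneType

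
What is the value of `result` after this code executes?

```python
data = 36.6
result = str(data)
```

data = 36.6; result = '36.6'

'36.6'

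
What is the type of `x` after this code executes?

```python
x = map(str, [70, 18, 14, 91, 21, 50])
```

map() returns a map object

map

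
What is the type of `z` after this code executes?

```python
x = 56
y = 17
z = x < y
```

Comparison returns bool

bool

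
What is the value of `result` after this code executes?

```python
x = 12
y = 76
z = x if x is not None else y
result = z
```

x = 12; y = 76; z = 12; result = 12

12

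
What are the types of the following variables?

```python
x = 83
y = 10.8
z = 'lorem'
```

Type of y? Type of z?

y is assigned a number with a decimal point, so it is a float; z is assigned a quoted string literal, so it is a str

float, str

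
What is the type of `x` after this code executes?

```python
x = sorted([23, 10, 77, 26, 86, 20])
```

sorted() always returns list

list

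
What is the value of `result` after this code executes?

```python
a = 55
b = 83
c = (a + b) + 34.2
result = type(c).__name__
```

a is int; b is int; c is float; result = 'float'

'float'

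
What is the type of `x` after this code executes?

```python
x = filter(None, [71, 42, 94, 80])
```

filter() returns a filter object

filter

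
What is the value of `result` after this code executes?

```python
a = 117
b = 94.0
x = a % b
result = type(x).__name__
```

a is int; b is float; x is float; result = 'float'

'float'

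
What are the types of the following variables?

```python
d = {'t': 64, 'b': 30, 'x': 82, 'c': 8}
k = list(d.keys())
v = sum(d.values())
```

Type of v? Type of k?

sum of ints is int; list() converts to list

int, list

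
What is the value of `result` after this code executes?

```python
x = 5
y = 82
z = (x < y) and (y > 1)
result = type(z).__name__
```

x is int; y is int; z is bool; result = 'bool'

'bool'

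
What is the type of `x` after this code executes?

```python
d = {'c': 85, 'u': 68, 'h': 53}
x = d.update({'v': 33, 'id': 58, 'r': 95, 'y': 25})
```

dict.update() returns None

NoneType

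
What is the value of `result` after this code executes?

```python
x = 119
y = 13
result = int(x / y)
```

x = 119; y = 13; result = 9

9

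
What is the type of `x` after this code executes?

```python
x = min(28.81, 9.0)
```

min() of floats returns float

float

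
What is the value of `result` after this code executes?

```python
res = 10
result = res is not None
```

res = 10; result = True

True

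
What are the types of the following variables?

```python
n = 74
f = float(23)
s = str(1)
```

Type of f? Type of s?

f is assigned the result of calling float(), which returns a float; s is assigned the result of calling str(), which returns a str

float, str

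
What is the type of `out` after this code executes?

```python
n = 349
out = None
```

None has type NoneType

NoneType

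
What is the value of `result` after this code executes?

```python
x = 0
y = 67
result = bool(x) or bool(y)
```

x = 0; y = 67; result = True

True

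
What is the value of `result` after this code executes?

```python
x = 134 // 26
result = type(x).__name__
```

x is int; result = 'int'

'int'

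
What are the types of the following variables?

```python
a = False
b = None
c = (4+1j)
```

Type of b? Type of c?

b is assigned None, whose type is NoneType; c is assigned (4+1j), an int plus an imaginary literal (j suffix), which evaluates to complex

NoneType, complex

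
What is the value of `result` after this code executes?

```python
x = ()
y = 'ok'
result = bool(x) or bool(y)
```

x = (); y = 'ok'; result = True

True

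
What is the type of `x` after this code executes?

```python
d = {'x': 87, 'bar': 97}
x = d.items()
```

dict.items() returns dict_items view

dict_items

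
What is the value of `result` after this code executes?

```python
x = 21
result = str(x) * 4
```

x = 21; result = '21212121'

'21212121'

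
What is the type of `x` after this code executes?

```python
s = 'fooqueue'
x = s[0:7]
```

Slicing a str returns str

str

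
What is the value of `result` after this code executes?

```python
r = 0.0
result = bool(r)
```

r = 0.0; result = False

False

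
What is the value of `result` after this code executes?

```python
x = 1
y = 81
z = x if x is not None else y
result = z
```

x = 1; y = 81; z = 1; result = 1

1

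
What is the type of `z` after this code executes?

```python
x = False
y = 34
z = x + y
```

bool + int = int (bool is subclass of int)

int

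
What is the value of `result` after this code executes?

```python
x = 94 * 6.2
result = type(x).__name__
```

x is float; result = 'float'

'float'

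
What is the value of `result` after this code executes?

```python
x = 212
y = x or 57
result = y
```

x = 212; y = 212; result = 212

212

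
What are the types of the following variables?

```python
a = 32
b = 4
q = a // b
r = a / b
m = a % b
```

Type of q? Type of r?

// returns int; / returns float

int, float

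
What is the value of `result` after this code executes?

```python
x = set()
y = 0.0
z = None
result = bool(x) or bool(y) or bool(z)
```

x = set(); y = 0.0; z = None; result = False

False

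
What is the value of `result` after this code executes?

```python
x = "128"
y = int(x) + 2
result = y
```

x = '128'; y = 130; result = 130

130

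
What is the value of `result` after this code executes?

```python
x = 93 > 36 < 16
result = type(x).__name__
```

x is bool; result = 'bool'

'bool'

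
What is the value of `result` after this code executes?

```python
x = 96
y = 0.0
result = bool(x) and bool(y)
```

x = 96; y = 0.0; result = False

False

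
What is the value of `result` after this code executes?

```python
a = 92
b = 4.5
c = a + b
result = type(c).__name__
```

a is int; b is float; c is float; result = 'float'

'float'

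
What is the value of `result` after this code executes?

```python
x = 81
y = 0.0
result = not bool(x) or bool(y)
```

x = 81; y = 0.0; result = False

False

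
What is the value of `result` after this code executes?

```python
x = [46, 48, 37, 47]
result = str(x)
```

x = [46, 48, 37, 47]; result = '[46, 48, 37, 47]'

'[46, 48, 37, 47]'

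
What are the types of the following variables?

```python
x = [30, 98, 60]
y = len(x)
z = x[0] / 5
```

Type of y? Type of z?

len() returns int; int / int = float

int, float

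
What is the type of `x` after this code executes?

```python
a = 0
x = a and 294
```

'and' returns first falsy value (0 is int)

int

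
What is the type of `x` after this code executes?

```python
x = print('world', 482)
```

print() returns None

NoneType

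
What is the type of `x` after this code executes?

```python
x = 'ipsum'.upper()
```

str.upper() returns str

str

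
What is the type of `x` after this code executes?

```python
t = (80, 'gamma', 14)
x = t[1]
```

Index 1 of tuple is a str literal

str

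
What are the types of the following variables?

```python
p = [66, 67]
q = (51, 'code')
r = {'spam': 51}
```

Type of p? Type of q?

p is assigned a list literal (square brackets); q is assigned a tuple (parenthesized, comma-separated values)

list, tuple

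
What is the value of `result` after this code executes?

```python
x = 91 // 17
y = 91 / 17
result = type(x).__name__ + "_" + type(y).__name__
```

x is int; y is float; result = 'int_float'

'int_float'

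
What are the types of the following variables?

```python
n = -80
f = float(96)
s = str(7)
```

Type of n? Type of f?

n is assigned a bare integer (no decimal point), so it is an int; f is assigned the result of calling float(), which returns a float

int, float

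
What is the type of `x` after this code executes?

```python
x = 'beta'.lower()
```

str.lower() returns str

str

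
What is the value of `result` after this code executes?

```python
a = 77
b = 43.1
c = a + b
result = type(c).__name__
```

a is int; b is float; c is float; result = 'float'

'float'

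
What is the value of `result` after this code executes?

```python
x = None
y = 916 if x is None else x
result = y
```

x = None; y = 916; result = 916

916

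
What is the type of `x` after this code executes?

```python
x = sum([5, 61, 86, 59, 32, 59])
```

sum() of ints returns int

int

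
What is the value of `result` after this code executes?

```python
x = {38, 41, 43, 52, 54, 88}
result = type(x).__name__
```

x is set; result = 'set'

'set'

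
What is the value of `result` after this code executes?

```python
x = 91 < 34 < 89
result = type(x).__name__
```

x is bool; result = 'bool'

'bool'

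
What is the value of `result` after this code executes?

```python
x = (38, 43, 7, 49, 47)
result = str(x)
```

x = (38, 43, 7, 49, 47); result = '(38, 43, 7, 49, 47)'

'(38, 43, 7, 49, 47)'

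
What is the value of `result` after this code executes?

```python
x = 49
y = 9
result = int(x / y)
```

x = 49; y = 9; result = 5

5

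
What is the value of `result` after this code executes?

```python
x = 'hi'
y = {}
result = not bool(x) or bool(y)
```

x = 'hi'; y = {}; result = False

False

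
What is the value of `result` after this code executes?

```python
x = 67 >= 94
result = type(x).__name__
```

x is bool; result = 'bool'

'bool'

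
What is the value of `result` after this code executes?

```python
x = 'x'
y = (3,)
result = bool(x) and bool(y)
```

x = 'x'; y = (3,); result = True

True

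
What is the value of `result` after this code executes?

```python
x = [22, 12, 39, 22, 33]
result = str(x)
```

x = [22, 12, 39, 22, 33]; result = '[22, 12, 39, 22, 33]'

'[22, 12, 39, 22, 33]'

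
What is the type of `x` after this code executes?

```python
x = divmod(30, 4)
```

divmod() returns tuple of (quotient, remainder)

tuple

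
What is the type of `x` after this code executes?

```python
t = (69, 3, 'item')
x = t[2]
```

Index 2 of tuple is a str literal

str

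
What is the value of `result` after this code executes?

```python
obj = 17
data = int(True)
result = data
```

obj = 17; data = 1; result = 1

1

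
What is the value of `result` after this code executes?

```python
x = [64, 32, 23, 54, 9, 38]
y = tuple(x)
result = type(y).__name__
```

x is list; y is tuple; result = 'tuple'

'tuple'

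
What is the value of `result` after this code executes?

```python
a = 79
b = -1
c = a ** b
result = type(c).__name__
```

a is int; b is int; c is float; result = 'float'

'float'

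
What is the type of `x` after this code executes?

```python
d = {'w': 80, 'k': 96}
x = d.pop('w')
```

dict.pop() returns the value

int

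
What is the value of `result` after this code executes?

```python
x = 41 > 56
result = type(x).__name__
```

x is bool; result = 'bool'

'bool'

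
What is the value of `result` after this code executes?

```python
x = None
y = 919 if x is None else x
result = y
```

x = None; y = 919; result = 919

919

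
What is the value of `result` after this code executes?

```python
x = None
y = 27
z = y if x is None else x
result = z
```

x = None; y = 27; z = 27; result = 27

27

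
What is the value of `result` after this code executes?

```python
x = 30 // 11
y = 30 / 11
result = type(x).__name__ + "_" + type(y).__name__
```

x is int; y is float; result = 'int_float'

'int_float'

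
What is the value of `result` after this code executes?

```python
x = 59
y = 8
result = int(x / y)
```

x = 59; y = 8; result = 7

7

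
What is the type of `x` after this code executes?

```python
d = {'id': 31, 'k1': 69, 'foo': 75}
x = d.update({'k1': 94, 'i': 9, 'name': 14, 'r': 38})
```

dict.update() returns None

NoneType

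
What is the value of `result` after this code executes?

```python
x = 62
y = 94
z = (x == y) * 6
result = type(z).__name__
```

x is int; y is int; z is int; result = 'int'

'int'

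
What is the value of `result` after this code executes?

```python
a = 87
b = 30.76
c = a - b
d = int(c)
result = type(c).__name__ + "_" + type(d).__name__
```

a is int; b is float; c is float; d is int; result = 'float_int'

'float_int'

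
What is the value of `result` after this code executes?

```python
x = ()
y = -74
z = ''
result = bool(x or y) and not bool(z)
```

x = (); y = -74; z = ''; result = True

True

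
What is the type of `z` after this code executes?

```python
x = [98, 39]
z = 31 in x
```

'in' operator returns bool

bool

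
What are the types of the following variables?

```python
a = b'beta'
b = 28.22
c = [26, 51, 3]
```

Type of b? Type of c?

b is assigned a number with a decimal point, so it is a float; c is assigned a list literal (square brackets)

float, list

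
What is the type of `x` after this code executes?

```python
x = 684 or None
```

'or' returns first truthy value

int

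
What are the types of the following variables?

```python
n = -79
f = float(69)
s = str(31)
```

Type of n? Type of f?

n is assigned a bare integer (no decimal point), so it is an int; f is assigned the result of calling float(), which returns a float

int, float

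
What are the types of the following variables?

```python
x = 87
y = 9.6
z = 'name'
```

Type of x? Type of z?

x is assigned a bare integer (no decimal point), so it is an int; z is assigned a quoted string literal, so it is a str

int, str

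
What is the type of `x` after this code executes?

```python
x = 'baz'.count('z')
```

str.count() returns int

int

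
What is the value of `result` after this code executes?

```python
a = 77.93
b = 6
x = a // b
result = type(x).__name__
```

a is float; b is int; x is float; result = 'float'

'float'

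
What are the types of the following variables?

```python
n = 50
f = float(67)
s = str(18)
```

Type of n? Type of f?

n is assigned a bare integer (no decimal point), so it is an int; f is assigned the result of calling float(), which returns a float

int, float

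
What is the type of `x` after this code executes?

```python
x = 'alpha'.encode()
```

str.encode() returns bytes

bytes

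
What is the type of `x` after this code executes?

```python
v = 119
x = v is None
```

'is' comparison returns bool

bool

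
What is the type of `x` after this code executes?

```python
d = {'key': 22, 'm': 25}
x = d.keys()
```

.keys() returns dict_keys view

dict_keys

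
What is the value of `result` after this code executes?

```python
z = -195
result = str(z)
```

z = -195; result = '-195'

'-195'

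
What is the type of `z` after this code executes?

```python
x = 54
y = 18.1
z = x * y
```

int * float = float

float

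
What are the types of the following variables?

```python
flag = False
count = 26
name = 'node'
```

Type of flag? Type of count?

flag is assigned the constant False, which has type bool; count is assigned a bare integer (no decimal point), so it is an int

bool, int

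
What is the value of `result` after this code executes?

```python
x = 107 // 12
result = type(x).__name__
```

x is int; result = 'int'

'int'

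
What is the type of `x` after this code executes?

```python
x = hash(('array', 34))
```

hash() returns int

int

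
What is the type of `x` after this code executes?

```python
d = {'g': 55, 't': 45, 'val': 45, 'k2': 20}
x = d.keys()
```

.keys() returns dict_keys view

dict_keys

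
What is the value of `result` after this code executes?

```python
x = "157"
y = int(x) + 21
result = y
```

x = '157'; y = 178; result = 178

178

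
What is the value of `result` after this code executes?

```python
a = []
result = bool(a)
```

a = []; result = False

False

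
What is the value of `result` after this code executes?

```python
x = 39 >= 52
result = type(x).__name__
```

x is bool; result = 'bool'

'bool'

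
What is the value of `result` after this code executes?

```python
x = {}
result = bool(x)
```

x = {}; result = False

False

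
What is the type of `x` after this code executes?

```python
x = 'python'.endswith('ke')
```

str.endswith() returns bool

bool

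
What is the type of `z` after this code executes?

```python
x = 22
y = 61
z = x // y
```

int // int = int

int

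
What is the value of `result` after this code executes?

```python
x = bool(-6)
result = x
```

x = True; result = True

True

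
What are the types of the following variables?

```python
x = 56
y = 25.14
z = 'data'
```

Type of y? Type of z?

y is assigned a number with a decimal point, so it is a float; z is assigned a quoted string literal, so it is a str

float, str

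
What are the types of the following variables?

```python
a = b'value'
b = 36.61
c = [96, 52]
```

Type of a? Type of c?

a is assigned a bytes literal (b'...' prefix); c is assigned a list literal (square brackets)

bytes, list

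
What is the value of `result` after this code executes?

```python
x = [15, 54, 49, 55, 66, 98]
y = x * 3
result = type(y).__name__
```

x is list; y is list; result = 'list'

'list'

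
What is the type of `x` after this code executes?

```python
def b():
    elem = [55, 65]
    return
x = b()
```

Bare return returns None

NoneType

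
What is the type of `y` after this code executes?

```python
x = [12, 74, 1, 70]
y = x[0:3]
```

Slicing a list returns a list

list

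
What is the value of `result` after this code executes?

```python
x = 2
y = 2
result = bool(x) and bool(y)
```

x = 2; y = 2; result = True

True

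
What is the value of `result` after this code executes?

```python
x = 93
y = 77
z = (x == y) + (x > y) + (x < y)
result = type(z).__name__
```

x is int; y is int; z is int; result = 'int'

'int'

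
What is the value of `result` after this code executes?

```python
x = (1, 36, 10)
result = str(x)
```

x = (1, 36, 10); result = '(1, 36, 10)'

'(1, 36, 10)'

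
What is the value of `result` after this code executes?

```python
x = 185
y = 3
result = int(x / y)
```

x = 185; y = 3; result = 61

61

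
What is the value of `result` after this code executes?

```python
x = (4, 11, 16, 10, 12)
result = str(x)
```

x = (4, 11, 16, 10, 12); result = '(4, 11, 16, 10, 12)'

'(4, 11, 16, 10, 12)'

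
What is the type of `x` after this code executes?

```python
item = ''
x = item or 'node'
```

'or' returns first truthy value (str)

str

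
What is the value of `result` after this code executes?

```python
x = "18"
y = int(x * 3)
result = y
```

x = '18'; y = 181818; result = 181818

181818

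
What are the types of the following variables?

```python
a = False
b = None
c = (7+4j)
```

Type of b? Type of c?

b is assigned None, whose type is NoneType; c is assigned (7+4j), an int plus an imaginary literal (j suffix), which evaluates to complex

NoneType, complex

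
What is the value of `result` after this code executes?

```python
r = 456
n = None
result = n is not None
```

r = 456; n = None; result = False

False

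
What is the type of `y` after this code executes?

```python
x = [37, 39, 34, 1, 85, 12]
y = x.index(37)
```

list.index() returns int

int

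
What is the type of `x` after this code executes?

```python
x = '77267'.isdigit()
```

str.isdigit() returns bool

bool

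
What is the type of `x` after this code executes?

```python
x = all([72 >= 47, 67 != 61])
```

all() returns bool

bool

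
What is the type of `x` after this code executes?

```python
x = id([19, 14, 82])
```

id() returns int

int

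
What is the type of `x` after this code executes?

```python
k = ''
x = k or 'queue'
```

'or' returns first truthy value (str)

str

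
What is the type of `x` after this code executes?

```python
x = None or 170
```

'or' with None returns the other truthy value

int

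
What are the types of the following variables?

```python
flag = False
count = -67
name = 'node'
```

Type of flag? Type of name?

flag is assigned the constant False, which has type bool; name is assigned a quoted string literal, so it is a str

bool, str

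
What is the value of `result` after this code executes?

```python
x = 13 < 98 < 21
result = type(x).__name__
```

x is bool; result = 'bool'

'bool'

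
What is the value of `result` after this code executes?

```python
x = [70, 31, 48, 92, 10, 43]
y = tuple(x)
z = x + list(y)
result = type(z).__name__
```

x is list; y is tuple; z is list; result = 'list'

'list'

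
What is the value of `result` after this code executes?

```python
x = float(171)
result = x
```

x = 171.0; result = 171.0

171.0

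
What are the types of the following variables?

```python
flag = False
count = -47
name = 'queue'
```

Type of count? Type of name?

count is assigned a bare integer (no decimal point), so it is an int; name is assigned a quoted string literal, so it is a str

int, str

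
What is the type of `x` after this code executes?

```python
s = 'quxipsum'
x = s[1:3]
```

Slicing a str returns str

str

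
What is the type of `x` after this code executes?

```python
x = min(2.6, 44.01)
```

min() of floats returns float

float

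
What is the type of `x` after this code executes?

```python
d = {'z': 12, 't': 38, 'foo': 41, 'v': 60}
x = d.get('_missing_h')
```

dict.get() returns None when key not found

NoneType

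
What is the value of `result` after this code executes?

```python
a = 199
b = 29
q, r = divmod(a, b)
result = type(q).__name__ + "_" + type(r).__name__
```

a is int; b is int; q is int; r is int; result = 'int_int'

'int_int'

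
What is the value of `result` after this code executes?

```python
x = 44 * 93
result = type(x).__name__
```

x is int; result = 'int'

'int'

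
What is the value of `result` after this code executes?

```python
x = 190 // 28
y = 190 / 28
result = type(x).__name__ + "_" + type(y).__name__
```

x is int; y is float; result = 'int_float'

'int_float'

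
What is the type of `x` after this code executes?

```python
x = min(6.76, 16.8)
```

min() of floats returns float

float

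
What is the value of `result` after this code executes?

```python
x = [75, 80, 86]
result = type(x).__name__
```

x is list; result = 'list'

'list'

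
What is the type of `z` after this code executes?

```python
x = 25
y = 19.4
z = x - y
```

int - float = float

float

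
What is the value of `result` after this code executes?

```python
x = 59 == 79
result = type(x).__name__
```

x is bool; result = 'bool'

'bool'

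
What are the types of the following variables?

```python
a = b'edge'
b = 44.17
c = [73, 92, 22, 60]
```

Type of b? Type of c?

b is assigned a number with a decimal point, so it is a float; c is assigned a list literal (square brackets)

float, list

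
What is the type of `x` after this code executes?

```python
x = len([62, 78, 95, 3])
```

len() always returns int

int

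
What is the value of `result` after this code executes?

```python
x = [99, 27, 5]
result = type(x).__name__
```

x is list; result = 'list'

'list'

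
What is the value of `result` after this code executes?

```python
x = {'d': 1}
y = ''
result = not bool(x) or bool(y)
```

x = {'d': 1}; y = ''; result = False

False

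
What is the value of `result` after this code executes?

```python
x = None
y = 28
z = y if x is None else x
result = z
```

x = None; y = 28; z = 28; result = 28

28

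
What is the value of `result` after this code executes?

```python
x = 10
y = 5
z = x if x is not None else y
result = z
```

x = 10; y = 5; z = 10; result = 10

10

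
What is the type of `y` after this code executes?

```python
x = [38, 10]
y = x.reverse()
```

list.reverse() returns None

NoneType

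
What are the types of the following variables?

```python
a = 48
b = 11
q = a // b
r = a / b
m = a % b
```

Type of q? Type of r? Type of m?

// returns int; / returns float; % of ints returns int

int, float, int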